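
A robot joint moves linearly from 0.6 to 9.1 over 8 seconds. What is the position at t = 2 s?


s = t/T = 2/8 = 0.25
p(t) = p0 + (pf-p0)*s
= 0.6 + (9.1 - 0.6) * 0.25
= 2.725


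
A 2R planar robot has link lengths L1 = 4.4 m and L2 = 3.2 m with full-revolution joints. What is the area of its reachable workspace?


r_max = L1 + L2 = 7.6 m
r_min = |L1 - L2| = 1.2 m
Area = pi*(r_max^2 - r_min^2)
= pi*(57.76 - 1.44)
= pi * 56.32
= 176.9345 m^2


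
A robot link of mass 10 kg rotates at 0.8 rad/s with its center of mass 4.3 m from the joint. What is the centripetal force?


F = m * omega^2 * r
= 10 * 0.8^2 * 4.3
= 10 * 0.64 * 4.3
= 27.52 N


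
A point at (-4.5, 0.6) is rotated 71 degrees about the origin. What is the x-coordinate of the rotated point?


x' = x*cos(theta) - y*sin(theta)
cos(71 deg) = 0.3256, sin(71 deg) = 0.9455
x' = -4.5 * 0.3256 - 0.6 * 0.9455
= -1.4651 - 0.5673
= -2.0324


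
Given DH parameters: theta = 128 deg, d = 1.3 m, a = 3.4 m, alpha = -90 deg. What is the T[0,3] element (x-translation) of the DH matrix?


T[0,3] = a * cos(theta)
= 3.4 * cos(128 deg)
= 3.4 * -0.6157
= -2.0932


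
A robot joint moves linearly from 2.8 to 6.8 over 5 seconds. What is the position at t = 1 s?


s = t/T = 1/5 = 0.2
p(t) = p0 + (pf-p0)*s
= 2.8 + (6.8 - 2.8) * 0.2
= 3.6


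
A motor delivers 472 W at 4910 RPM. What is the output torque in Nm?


omega = 4910 * 2*pi/60 = 514.174 rad/s
tau = P / omega = 472 / 514.174
= 0.918 Nm


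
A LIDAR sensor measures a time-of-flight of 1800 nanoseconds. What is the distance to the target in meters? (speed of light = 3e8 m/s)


tof = 1800 ns = 1.8e-06 s
dist = c * tof / 2
= 3e8 * 1.8e-06 / 2
= 270.0 m


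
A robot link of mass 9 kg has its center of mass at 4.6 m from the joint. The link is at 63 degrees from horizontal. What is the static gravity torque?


tau = m*g*L*cos(angle)
= 9 * 9.81 * 4.6 * cos(63 deg)
= 9 * 9.81 * 4.6 * 0.454
= 184.381 Nm


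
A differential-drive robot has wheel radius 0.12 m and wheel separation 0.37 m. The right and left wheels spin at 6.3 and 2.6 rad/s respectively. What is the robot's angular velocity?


vR = r*wR = 0.12*6.3 = 0.756 m/s
vL = r*wL = 0.12*2.6 = 0.312 m/s
v = (vR+vL)/2 = 0.534 m/s
omega = (vR-vL)/L = 1.2 rad/s
angular velocity = 1.2 rad/s


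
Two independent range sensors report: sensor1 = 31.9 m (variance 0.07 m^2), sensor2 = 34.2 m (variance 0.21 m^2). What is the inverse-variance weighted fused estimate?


w1 = (1/var1) / (1/var1 + 1/var2)
   = 14.2857 / (14.2857 + 4.7619) = 0.75
w2 = 1 - w1 = 0.25
fused = w1*s1 + w2*s2 = 23.925 + 8.55
= 32.475 m


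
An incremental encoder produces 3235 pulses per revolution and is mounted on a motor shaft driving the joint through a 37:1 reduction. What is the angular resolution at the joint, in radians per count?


counts per rev = 3235
effective counts at joint = 3235 * 37 = 119695
resolution = 2*pi / 119695
= 5.2493e-05 rad/count


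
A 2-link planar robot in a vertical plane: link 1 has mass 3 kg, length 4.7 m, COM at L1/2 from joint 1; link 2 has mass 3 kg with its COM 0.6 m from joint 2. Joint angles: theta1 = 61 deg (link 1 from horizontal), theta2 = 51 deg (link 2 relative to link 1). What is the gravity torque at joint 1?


Horizontal distance from joint 1 to link-1 COM:
  x_c1 = (L1/2)*cos(t1) = 2.35 * 0.4848 = 1.1393 m
Horizontal distance from joint 1 to link-2 COM:
  x_c2 = L1*cos(t1) + Lc2*cos(t1+t2)
       = 4.7*0.4848 + 0.6*-0.3746 = 2.0538 m
tau1 = m1*g*x_c1 + m2*g*x_c2
     = 3*9.81*1.1393 + 3*9.81*2.0538
     = 33.5297 + 60.4445
     = 93.9742 Nm


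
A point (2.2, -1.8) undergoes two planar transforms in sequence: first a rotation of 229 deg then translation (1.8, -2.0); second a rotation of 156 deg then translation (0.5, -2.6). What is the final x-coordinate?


After transform 1:
x1 = cos(229)*2.2 - sin(229)*-1.8 + 1.8 = -1.0018
y1 = sin(229)*2.2 + cos(229)*-1.8 + -2.0 = -2.4795
After transform 2:
x2 = cos(156)*-1.0018 - sin(156)*-2.4795 + 0.5
= 2.4237


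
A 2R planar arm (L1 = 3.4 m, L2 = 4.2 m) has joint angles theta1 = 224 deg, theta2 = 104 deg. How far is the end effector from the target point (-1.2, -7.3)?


End effector via forward kinematics:
x = L1*cos(t1) + L2*cos(t1+t2) = 1.116
y = L1*sin(t1) + L2*sin(t1+t2) = -4.5875
Distance to target:
d = sqrt((-1.2 - 1.116)^2 + (-7.3 - -4.5875)^2)
= sqrt(5.3641 + 7.3577)
= 3.5668 m


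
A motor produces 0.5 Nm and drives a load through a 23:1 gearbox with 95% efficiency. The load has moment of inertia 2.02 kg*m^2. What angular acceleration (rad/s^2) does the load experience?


tau_out = tau_motor * N * eta
= 0.5 * 23 * 0.95 = 10.925 Nm
alpha = tau_out / I = 10.925 / 2.02
= 5.4084 rad/s^2


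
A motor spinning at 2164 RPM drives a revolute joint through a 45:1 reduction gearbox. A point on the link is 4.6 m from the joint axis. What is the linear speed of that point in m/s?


omega_motor = 2164 * 2*pi/60 = 226.6136 rad/s
omega_joint = omega_motor / 45 = 5.0359 rad/s
v = omega_joint * r = 5.0359 * 4.6
= 23.1649 m/s


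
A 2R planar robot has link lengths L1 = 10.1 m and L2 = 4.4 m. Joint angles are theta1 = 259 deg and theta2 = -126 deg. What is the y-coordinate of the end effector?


Convert angles to radians: theta1 = 4.5204, theta2 = -2.1991
y = L1*sin(theta1) + L2*sin(theta1+theta2)
y = -9.9144 + 3.218
y = -6.6965


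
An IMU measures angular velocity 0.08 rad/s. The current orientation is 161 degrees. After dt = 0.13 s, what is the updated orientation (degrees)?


delta_theta = w * dt = 0.08 * 0.13 = 0.0104 rad
= 0.5959 deg
theta_new = 161 + 0.5959 = 161.5959 deg


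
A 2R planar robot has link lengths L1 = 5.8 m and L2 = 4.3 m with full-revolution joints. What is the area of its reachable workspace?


r_max = L1 + L2 = 10.1 m
r_min = |L1 - L2| = 1.5 m
Area = pi*(r_max^2 - r_min^2)
= pi*(102.01 - 2.25)
= pi * 99.76
= 313.4053 m^2


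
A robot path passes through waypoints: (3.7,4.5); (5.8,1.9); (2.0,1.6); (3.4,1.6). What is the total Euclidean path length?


Segment lengths:
  seg1 = sqrt((2.1)^2 + (-2.6)^2) = 3.3422
  seg2 = sqrt((-3.8)^2 + (-0.3)^2) = 3.8118
  seg3 = sqrt((1.4)^2 + (0.0)^2) = 1.4
Total = 8.554


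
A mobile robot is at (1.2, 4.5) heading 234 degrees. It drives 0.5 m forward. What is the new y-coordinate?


y_new = y0 + d*sin(theta)
= 4.5 + 0.5*sin(234)
= 4.5 + -0.4045
= 4.0955


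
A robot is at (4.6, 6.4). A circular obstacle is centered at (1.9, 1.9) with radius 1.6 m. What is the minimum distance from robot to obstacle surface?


center_dist = sqrt((4.6-1.9)^2 + (6.4-1.9)^2)
= sqrt(7.29 + 20.25)
= 5.2479
min_dist = center_dist - radius = 5.2479 - 1.6 = 3.6479 m


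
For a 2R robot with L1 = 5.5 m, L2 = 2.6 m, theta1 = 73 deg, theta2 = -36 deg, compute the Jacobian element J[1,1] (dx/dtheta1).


J[1,1] = -L1*sin(t1) - L2*sin(t1+t2)
= -5.5*sin(73) - 2.6*sin(37)
= -6.8244


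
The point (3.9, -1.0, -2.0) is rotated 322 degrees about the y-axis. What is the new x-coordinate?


Rotation about y-axis: x' = x*cos(theta) + z*sin(theta)
= 3.9 * 0.788 + -2.0 * -0.6157
= 4.3046


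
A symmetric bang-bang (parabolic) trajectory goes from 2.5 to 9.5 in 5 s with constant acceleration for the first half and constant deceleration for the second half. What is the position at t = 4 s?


Symmetric rest-to-rest: each phase covers (pf-p0)/2 in time T/2. 0.5*a*(T/2)^2 = (pf-p0)/2 => a = 4*(pf-p0)/T^2
a = 4*(9.5-2.5)/5^2 = 1.12
t = 4 is in the deceleration phase (t > T/2).
p = pf - 0.5*a*(T-t)^2 = 9.5 - 0.5*1.12*1^2
= 8.94


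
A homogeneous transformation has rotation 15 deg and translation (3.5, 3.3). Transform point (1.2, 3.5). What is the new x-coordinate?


x' = cos(theta)*px - sin(theta)*py + tx
= 0.9659*1.2 - 0.2588*3.5 + 3.5
= 3.7532


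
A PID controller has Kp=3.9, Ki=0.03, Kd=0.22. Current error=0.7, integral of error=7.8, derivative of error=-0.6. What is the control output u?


u = Kp*e + Ki*int(e) + Kd*de/dt
= 3.9*0.7 + 0.03*7.8 + 0.22*(-0.6)
= 2.73 + 0.234 + -0.132
= 2.832


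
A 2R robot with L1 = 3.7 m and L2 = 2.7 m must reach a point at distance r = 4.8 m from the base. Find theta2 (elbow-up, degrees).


cos(theta2) = (r^2 - L1^2 - L2^2) / (2*L1*L2)
cos(theta2) = (23.04 - 13.69 - 7.29) / 19.98
cos(theta2) = 0.103103
theta2 = 84.0821 degrees


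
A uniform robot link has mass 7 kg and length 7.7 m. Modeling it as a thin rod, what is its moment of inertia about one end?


I = (1/3) * m * L^2
= (1/3) * 7 * 7.7^2
= 0.333333 * 7 * 59.29
= 138.3433 kg*m^2


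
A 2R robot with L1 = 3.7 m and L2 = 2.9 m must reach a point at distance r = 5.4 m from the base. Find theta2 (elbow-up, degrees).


cos(theta2) = (r^2 - L1^2 - L2^2) / (2*L1*L2)
cos(theta2) = (29.16 - 13.69 - 8.41) / 21.46
cos(theta2) = 0.328984
theta2 = 70.7929 degrees


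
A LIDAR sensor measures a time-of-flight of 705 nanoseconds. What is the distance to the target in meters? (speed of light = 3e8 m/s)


tof = 705 ns = 7.05e-07 s
dist = c * tof / 2
= 3e8 * 7.05e-07 / 2
= 105.75 m


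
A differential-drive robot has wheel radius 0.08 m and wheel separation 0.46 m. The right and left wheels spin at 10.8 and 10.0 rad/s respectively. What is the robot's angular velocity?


vR = r*wR = 0.08*10.8 = 0.864 m/s
vL = r*wL = 0.08*10.0 = 0.8 m/s
v = (vR+vL)/2 = 0.832 m/s
omega = (vR-vL)/L = 0.1391 rad/s
angular velocity = 0.1391 rad/s


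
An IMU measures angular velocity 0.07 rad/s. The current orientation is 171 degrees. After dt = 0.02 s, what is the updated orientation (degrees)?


delta_theta = w * dt = 0.07 * 0.02 = 0.0014 rad
= 0.0802 deg
theta_new = 171 + 0.0802 = 171.0802 deg


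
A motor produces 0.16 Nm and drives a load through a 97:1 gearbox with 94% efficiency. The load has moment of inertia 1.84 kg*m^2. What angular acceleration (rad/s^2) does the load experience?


tau_out = tau_motor * N * eta
= 0.16 * 97 * 0.94 = 14.5888 Nm
alpha = tau_out / I = 14.5888 / 1.84
= 7.9287 rad/s^2


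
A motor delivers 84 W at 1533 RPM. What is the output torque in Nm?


omega = 1533 * 2*pi/60 = 160.5354 rad/s
tau = P / omega = 84 / 160.5354
= 0.5232 Nm


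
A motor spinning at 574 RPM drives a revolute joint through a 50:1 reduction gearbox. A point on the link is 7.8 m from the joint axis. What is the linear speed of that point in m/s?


omega_motor = 574 * 2*pi/60 = 60.1091 rad/s
omega_joint = omega_motor / 50 = 1.2022 rad/s
v = omega_joint * r = 1.2022 * 7.8
= 9.377 m/s


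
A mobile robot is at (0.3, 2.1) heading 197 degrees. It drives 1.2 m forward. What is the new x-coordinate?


x_new = x0 + d*cos(theta)
= 0.3 + 1.2*cos(197)
= 0.3 + -1.1476
= -0.8476


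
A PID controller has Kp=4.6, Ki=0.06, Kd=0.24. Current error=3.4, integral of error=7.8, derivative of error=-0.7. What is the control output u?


u = Kp*e + Ki*int(e) + Kd*de/dt
= 4.6*3.4 + 0.06*7.8 + 0.24*(-0.7)
= 15.64 + 0.468 + -0.168
= 15.94


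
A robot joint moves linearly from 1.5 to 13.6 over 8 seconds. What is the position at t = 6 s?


s = t/T = 6/8 = 0.75
p(t) = p0 + (pf-p0)*s
= 1.5 + (13.6 - 1.5) * 0.75
= 10.575


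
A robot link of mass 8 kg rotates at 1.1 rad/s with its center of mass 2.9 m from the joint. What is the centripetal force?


F = m * omega^2 * r
= 8 * 1.1^2 * 2.9
= 8 * 1.21 * 2.9
= 28.072 N


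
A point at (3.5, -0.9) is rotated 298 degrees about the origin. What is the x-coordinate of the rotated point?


x' = x*cos(theta) - y*sin(theta)
cos(298 deg) = 0.4695, sin(298 deg) = -0.8829
x' = 3.5 * 0.4695 - -0.9 * -0.8829
= 1.6432 - 0.7947
= 0.8485


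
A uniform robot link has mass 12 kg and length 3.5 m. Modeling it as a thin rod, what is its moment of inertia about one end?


I = (1/3) * m * L^2
= (1/3) * 12 * 3.5^2
= 0.333333 * 12 * 12.25
= 49.0 kg*m^2


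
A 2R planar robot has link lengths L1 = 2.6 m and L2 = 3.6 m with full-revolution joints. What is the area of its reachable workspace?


r_max = L1 + L2 = 6.2 m
r_min = |L1 - L2| = 1.0 m
Area = pi*(r_max^2 - r_min^2)
= pi*(38.44 - 1.0)
= pi * 37.44
= 117.6212 m^2


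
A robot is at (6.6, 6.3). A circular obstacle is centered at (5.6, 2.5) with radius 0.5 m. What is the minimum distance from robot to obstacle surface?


center_dist = sqrt((6.6-5.6)^2 + (6.3-2.5)^2)
= sqrt(1.0 + 14.44)
= 3.9294
min_dist = center_dist - radius = 3.9294 - 0.5 = 3.4294 m


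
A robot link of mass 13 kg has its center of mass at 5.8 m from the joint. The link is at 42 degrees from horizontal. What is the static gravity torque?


tau = m*g*L*cos(angle)
= 13 * 9.81 * 5.8 * cos(42 deg)
= 13 * 9.81 * 5.8 * 0.7431
= 549.6849 Nm


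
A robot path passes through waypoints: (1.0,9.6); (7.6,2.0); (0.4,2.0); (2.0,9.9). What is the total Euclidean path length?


Segment lengths:
  seg1 = sqrt((6.6)^2 + (-7.6)^2) = 10.0658
  seg2 = sqrt((-7.2)^2 + (0.0)^2) = 7.2
  seg3 = sqrt((1.6)^2 + (7.9)^2) = 8.0604
Total = 25.3262


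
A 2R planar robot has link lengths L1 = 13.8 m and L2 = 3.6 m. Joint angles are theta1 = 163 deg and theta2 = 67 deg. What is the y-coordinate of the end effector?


Convert angles to radians: theta1 = 2.8449, theta2 = 1.1694
y = L1*sin(theta1) + L2*sin(theta1+theta2)
y = 4.0347 + -2.7578
y = 1.277


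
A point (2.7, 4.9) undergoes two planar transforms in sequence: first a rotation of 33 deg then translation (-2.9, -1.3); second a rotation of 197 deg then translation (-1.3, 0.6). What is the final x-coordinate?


After transform 1:
x1 = cos(33)*2.7 - sin(33)*4.9 + -2.9 = -3.3043
y1 = sin(33)*2.7 + cos(33)*4.9 + -1.3 = 4.28
After transform 2:
x2 = cos(197)*-3.3043 - sin(197)*4.28 + -1.3
= 3.1113


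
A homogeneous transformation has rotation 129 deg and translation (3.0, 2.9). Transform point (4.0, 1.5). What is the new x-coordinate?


x' = cos(theta)*px - sin(theta)*py + tx
= -0.6293*4.0 - 0.7771*1.5 + 3.0
= -0.683


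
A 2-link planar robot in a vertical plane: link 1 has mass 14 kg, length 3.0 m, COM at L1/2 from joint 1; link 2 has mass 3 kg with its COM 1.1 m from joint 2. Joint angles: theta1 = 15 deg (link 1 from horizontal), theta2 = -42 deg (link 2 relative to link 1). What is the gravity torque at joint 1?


Horizontal distance from joint 1 to link-1 COM:
  x_c1 = (L1/2)*cos(t1) = 1.5 * 0.9659 = 1.4489 m
Horizontal distance from joint 1 to link-2 COM:
  x_c2 = L1*cos(t1) + Lc2*cos(t1+t2)
       = 3.0*0.9659 + 1.1*0.891 = 3.8779 m
tau1 = m1*g*x_c1 + m2*g*x_c2
     = 14*9.81*1.4489 + 3*9.81*3.8779
     = 198.9904 + 114.1261
     = 313.1165 Nm


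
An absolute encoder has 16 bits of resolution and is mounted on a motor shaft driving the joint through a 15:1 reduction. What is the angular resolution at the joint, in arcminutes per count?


counts = 2^16 = 65536
effective counts at joint = 65536 * 15 = 983040
resolution = 360*60 / 983040
= 0.022 arcmin/count


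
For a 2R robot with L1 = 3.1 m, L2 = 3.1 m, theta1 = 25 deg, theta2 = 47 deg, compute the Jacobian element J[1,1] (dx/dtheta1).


J[1,1] = -L1*sin(t1) - L2*sin(t1+t2)
= -3.1*sin(25) - 3.1*sin(72)
= -4.2584


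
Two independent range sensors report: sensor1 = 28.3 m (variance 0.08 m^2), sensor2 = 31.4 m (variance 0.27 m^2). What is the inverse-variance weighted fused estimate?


w1 = (1/var1) / (1/var1 + 1/var2)
   = 12.5 / (12.5 + 3.7037) = 0.7714
w2 = 1 - w1 = 0.2286
fused = w1*s1 + w2*s2 = 21.8314 + 7.1771
= 29.0086 m


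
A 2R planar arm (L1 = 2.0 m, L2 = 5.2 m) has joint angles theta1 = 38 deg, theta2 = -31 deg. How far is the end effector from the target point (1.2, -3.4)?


End effector via forward kinematics:
x = L1*cos(t1) + L2*cos(t1+t2) = 6.7373
y = L1*sin(t1) + L2*sin(t1+t2) = 1.865
Distance to target:
d = sqrt((1.2 - 6.7373)^2 + (-3.4 - 1.865)^2)
= sqrt(30.6613 + 27.7207)
= 7.6408 m


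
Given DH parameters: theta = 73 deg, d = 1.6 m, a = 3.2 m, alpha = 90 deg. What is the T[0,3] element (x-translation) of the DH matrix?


T[0,3] = a * cos(theta)
= 3.2 * cos(73 deg)
= 3.2 * 0.2924
= 0.9356


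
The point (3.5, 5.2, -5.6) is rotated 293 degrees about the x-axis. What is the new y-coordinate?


Rotation about x-axis: y' = y*cos(theta) - z*sin(theta)
= 5.2 * 0.3907 - -5.6 * -0.9205
= -3.123


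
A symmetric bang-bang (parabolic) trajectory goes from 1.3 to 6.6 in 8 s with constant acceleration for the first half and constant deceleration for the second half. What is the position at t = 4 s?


Symmetric rest-to-rest: each phase covers (pf-p0)/2 in time T/2. 0.5*a*(T/2)^2 = (pf-p0)/2 => a = 4*(pf-p0)/T^2
a = 4*(6.6-1.3)/8^2 = 0.3312
t = 4 is in the acceleration phase (t <= T/2).
p = p0 + 0.5*a*t^2 = 1.3 + 0.5*0.3312*4^2
= 3.95


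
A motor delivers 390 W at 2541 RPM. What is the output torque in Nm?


omega = 2541 * 2*pi/60 = 266.0929 rad/s
tau = P / omega = 390 / 266.0929
= 1.4657 Nm


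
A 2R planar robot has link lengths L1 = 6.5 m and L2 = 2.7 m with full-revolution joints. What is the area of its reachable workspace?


r_max = L1 + L2 = 9.2 m
r_min = |L1 - L2| = 3.8 m
Area = pi*(r_max^2 - r_min^2)
= pi*(84.64 - 14.44)
= pi * 70.2
= 220.5398 m^2


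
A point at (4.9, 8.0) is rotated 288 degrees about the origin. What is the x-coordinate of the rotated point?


x' = x*cos(theta) - y*sin(theta)
cos(288 deg) = 0.309, sin(288 deg) = -0.9511
x' = 4.9 * 0.309 - 8.0 * -0.9511
= 1.5142 - -7.6085
= 9.1226


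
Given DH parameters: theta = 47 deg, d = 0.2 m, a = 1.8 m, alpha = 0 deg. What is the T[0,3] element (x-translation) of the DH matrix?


T[0,3] = a * cos(theta)
= 1.8 * cos(47 deg)
= 1.8 * 0.682
= 1.2276


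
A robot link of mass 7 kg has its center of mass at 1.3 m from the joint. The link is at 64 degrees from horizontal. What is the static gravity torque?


tau = m*g*L*cos(angle)
= 7 * 9.81 * 1.3 * cos(64 deg)
= 7 * 9.81 * 1.3 * 0.4384
= 39.1338 Nm


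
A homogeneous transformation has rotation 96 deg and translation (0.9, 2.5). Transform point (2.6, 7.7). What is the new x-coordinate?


x' = cos(theta)*px - sin(theta)*py + tx
= -0.1045*2.6 - 0.9945*7.7 + 0.9
= -7.0296


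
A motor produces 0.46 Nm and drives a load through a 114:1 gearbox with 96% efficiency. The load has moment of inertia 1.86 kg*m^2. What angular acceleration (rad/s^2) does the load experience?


tau_out = tau_motor * N * eta
= 0.46 * 114 * 0.96 = 50.3424 Nm
alpha = tau_out / I = 50.3424 / 1.86
= 27.0658 rad/s^2


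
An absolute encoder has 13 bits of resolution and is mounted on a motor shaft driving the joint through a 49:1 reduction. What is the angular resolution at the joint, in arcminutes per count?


counts = 2^13 = 8192
effective counts at joint = 8192 * 49 = 401408
resolution = 360*60 / 401408
= 0.0538 arcmin/count


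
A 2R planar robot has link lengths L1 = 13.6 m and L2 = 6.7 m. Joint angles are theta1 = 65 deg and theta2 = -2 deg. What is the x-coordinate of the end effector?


Convert angles to radians: theta1 = 1.1345, theta2 = -0.0349
x = L1*cos(theta1) + L2*cos(theta1+theta2)
x = 5.7476 + 3.0417
x = 8.7893


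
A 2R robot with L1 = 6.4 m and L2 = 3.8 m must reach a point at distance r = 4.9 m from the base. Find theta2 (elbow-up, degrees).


cos(theta2) = (r^2 - L1^2 - L2^2) / (2*L1*L2)
cos(theta2) = (24.01 - 40.96 - 14.44) / 48.64
cos(theta2) = -0.645354
theta2 = 130.1922 degrees


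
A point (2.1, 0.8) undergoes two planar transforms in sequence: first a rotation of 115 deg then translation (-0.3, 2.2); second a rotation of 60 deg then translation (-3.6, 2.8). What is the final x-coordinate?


After transform 1:
x1 = cos(115)*2.1 - sin(115)*0.8 + -0.3 = -1.9125
y1 = sin(115)*2.1 + cos(115)*0.8 + 2.2 = 3.7652
After transform 2:
x2 = cos(60)*-1.9125 - sin(60)*3.7652 + -3.6
= -7.817


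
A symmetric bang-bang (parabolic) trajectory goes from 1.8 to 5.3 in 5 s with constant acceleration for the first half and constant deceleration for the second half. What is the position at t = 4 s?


Symmetric rest-to-rest: each phase covers (pf-p0)/2 in time T/2. 0.5*a*(T/2)^2 = (pf-p0)/2 => a = 4*(pf-p0)/T^2
a = 4*(5.3-1.8)/5^2 = 0.56
t = 4 is in the deceleration phase (t > T/2).
p = pf - 0.5*a*(T-t)^2 = 5.3 - 0.5*0.56*1^2
= 5.02


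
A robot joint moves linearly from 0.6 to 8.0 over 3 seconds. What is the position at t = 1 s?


s = t/T = 1/3 = 0.3333
p(t) = p0 + (pf-p0)*s
= 0.6 + (8.0 - 0.6) * 0.3333
= 3.0667


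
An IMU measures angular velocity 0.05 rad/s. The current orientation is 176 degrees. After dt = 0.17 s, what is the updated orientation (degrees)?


delta_theta = w * dt = 0.05 * 0.17 = 0.0085 rad
= 0.487 deg
theta_new = 176 + 0.487 = 176.487 deg


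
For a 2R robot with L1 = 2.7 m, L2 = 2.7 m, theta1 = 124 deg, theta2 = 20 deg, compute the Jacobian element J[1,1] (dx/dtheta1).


J[1,1] = -L1*sin(t1) - L2*sin(t1+t2)
= -2.7*sin(124) - 2.7*sin(144)
= -3.8254


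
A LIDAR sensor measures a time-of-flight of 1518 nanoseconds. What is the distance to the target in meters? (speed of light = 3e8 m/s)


tof = 1518 ns = 1.518e-06 s
dist = c * tof / 2
= 3e8 * 1.518e-06 / 2
= 227.7 m


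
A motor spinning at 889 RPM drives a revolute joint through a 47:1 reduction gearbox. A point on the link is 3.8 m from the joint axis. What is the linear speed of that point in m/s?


omega_motor = 889 * 2*pi/60 = 93.0959 rad/s
omega_joint = omega_motor / 47 = 1.9808 rad/s
v = omega_joint * r = 1.9808 * 3.8
= 7.5269 m/s


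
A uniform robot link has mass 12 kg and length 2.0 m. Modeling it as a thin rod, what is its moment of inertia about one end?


I = (1/3) * m * L^2
= (1/3) * 12 * 2.0^2
= 0.333333 * 12 * 4.0
= 16.0 kg*m^2


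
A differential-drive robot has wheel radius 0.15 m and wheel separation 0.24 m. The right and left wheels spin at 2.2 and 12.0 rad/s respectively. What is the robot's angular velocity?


vR = r*wR = 0.15*2.2 = 0.33 m/s
vL = r*wL = 0.15*12.0 = 1.8 m/s
v = (vR+vL)/2 = 1.065 m/s
omega = (vR-vL)/L = -6.125 rad/s
angular velocity = -6.125 rad/s


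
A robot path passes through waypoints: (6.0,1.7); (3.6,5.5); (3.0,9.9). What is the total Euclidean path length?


Segment lengths:
  seg1 = sqrt((-2.4)^2 + (3.8)^2) = 4.4944
  seg2 = sqrt((-0.6)^2 + (4.4)^2) = 4.4407
Total = 8.9352


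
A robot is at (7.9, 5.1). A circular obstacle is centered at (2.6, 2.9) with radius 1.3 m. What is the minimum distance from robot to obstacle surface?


center_dist = sqrt((7.9-2.6)^2 + (5.1-2.9)^2)
= sqrt(28.09 + 4.84)
= 5.7385
min_dist = center_dist - radius = 5.7385 - 1.3 = 4.4385 m


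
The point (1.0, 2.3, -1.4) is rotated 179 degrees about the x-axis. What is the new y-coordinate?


Rotation about x-axis: y' = y*cos(theta) - z*sin(theta)
= 2.3 * -0.9998 - -1.4 * 0.0175
= -2.2752


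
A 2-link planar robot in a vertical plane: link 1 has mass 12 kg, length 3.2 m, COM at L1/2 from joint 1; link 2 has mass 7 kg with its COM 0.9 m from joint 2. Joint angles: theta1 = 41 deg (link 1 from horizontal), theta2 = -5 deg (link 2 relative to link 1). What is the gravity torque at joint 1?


Horizontal distance from joint 1 to link-1 COM:
  x_c1 = (L1/2)*cos(t1) = 1.6 * 0.7547 = 1.2075 m
Horizontal distance from joint 1 to link-2 COM:
  x_c2 = L1*cos(t1) + Lc2*cos(t1+t2)
       = 3.2*0.7547 + 0.9*0.809 = 3.1432 m
tau1 = m1*g*x_c1 + m2*g*x_c2
     = 12*9.81*1.2075 + 7*9.81*3.1432
     = 142.1511 + 215.8426
     = 357.9936 Nm


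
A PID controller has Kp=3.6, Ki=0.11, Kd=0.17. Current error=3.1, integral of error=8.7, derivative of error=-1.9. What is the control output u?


u = Kp*e + Ki*int(e) + Kd*de/dt
= 3.6*3.1 + 0.11*8.7 + 0.17*(-1.9)
= 11.16 + 0.957 + -0.323
= 11.794


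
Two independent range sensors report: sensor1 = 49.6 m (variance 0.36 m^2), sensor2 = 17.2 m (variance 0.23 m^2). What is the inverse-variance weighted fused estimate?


w1 = (1/var1) / (1/var1 + 1/var2)
   = 2.7778 / (2.7778 + 4.3478) = 0.3898
w2 = 1 - w1 = 0.6102
fused = w1*s1 + w2*s2 = 19.3356 + 10.4949
= 29.8305 m


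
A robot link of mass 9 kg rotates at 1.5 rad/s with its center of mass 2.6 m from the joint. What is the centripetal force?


F = m * omega^2 * r
= 9 * 1.5^2 * 2.6
= 9 * 2.25 * 2.6
= 52.65 N


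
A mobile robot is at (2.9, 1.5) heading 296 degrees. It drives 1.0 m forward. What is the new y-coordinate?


y_new = y0 + d*sin(theta)
= 1.5 + 1.0*sin(296)
= 1.5 + -0.8988
= 0.6012


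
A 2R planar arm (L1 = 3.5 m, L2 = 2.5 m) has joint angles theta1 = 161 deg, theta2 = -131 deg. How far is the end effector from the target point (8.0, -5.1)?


End effector via forward kinematics:
x = L1*cos(t1) + L2*cos(t1+t2) = -1.1443
y = L1*sin(t1) + L2*sin(t1+t2) = 2.3895
Distance to target:
d = sqrt((8.0 - -1.1443)^2 + (-5.1 - 2.3895)^2)
= sqrt(83.6173 + 56.0924)
= 11.8199 m


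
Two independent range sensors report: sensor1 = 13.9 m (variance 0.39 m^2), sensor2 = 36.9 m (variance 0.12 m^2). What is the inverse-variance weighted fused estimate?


w1 = (1/var1) / (1/var1 + 1/var2)
   = 2.5641 / (2.5641 + 8.3333) = 0.2353
w2 = 1 - w1 = 0.7647
fused = w1*s1 + w2*s2 = 3.2706 + 28.2176
= 31.4882 m


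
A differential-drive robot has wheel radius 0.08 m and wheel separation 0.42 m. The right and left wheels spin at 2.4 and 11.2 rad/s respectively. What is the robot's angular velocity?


vR = r*wR = 0.08*2.4 = 0.192 m/s
vL = r*wL = 0.08*11.2 = 0.896 m/s
v = (vR+vL)/2 = 0.544 m/s
omega = (vR-vL)/L = -1.6762 rad/s
angular velocity = -1.6762 rad/s


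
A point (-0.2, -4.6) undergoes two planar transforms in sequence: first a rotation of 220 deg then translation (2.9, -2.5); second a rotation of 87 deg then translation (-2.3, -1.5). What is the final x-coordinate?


After transform 1:
x1 = cos(220)*-0.2 - sin(220)*-4.6 + 2.9 = 0.0964
y1 = sin(220)*-0.2 + cos(220)*-4.6 + -2.5 = 1.1524
After transform 2:
x2 = cos(87)*0.0964 - sin(87)*1.1524 + -2.3
= -3.4457


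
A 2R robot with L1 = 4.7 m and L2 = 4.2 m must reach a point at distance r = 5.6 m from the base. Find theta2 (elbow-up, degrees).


cos(theta2) = (r^2 - L1^2 - L2^2) / (2*L1*L2)
cos(theta2) = (31.36 - 22.09 - 17.64) / 39.48
cos(theta2) = -0.212006
theta2 = 102.2399 degrees


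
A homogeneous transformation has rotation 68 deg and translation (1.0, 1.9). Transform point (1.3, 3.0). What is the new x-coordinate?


x' = cos(theta)*px - sin(theta)*py + tx
= 0.3746*1.3 - 0.9272*3.0 + 1.0
= -1.2946


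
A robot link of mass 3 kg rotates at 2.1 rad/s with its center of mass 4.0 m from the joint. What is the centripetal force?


F = m * omega^2 * r
= 3 * 2.1^2 * 4.0
= 3 * 4.41 * 4.0
= 52.92 N


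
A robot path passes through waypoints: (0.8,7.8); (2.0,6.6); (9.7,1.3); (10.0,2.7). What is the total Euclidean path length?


Segment lengths:
  seg1 = sqrt((1.2)^2 + (-1.2)^2) = 1.6971
  seg2 = sqrt((7.7)^2 + (-5.3)^2) = 9.3477
  seg3 = sqrt((0.3)^2 + (1.4)^2) = 1.4318
Total = 12.4766


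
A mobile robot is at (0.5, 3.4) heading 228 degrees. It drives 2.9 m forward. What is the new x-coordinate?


x_new = x0 + d*cos(theta)
= 0.5 + 2.9*cos(228)
= 0.5 + -1.9405
= -1.4405


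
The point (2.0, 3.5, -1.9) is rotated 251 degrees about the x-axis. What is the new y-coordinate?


Rotation about x-axis: y' = y*cos(theta) - z*sin(theta)
= 3.5 * -0.3256 - -1.9 * -0.9455
= -2.936


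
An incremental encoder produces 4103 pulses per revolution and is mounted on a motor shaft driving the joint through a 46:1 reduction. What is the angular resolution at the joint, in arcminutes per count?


counts per rev = 4103
effective counts at joint = 4103 * 46 = 188738
resolution = 360*60 / 188738
= 0.1144 arcmin/count


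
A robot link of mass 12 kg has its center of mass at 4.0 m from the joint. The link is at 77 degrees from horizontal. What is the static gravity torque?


tau = m*g*L*cos(angle)
= 12 * 9.81 * 4.0 * cos(77 deg)
= 12 * 9.81 * 4.0 * 0.225
= 105.925 Nm


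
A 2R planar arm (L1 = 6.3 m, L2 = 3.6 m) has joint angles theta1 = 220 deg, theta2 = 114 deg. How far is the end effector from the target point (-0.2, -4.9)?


End effector via forward kinematics:
x = L1*cos(t1) + L2*cos(t1+t2) = -1.5904
y = L1*sin(t1) + L2*sin(t1+t2) = -5.6277
Distance to target:
d = sqrt((-0.2 - -1.5904)^2 + (-4.9 - -5.6277)^2)
= sqrt(1.9333 + 0.5295)
= 1.5693 m


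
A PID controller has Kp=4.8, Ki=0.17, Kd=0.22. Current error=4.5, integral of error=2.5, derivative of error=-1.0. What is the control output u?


u = Kp*e + Ki*int(e) + Kd*de/dt
= 4.8*4.5 + 0.17*2.5 + 0.22*(-1.0)
= 21.6 + 0.425 + -0.22
= 21.805


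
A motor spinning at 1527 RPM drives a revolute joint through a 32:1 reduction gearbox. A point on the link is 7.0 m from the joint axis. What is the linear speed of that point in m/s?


omega_motor = 1527 * 2*pi/60 = 159.9071 rad/s
omega_joint = omega_motor / 32 = 4.9971 rad/s
v = omega_joint * r = 4.9971 * 7.0
= 34.9797 m/s


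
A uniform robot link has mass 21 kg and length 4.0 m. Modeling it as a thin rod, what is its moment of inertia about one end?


I = (1/3) * m * L^2
= (1/3) * 21 * 4.0^2
= 0.333333 * 21 * 16.0
= 112.0 kg*m^2


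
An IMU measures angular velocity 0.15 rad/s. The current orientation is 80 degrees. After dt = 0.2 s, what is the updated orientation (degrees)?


delta_theta = w * dt = 0.15 * 0.2 = 0.03 rad
= 1.7189 deg
theta_new = 80 + 1.7189 = 81.7189 deg


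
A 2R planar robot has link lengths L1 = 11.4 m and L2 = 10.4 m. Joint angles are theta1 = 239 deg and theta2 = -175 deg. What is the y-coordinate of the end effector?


Convert angles to radians: theta1 = 4.1713, theta2 = -3.0543
y = L1*sin(theta1) + L2*sin(theta1+theta2)
y = -9.7717 + 9.3475
y = -0.4242


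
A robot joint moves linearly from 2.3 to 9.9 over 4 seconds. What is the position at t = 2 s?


s = t/T = 2/4 = 0.5
p(t) = p0 + (pf-p0)*s
= 2.3 + (9.9 - 2.3) * 0.5
= 6.1


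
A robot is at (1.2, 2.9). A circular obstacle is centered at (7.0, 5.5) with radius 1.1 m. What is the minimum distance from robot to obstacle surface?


center_dist = sqrt((1.2-7.0)^2 + (2.9-5.5)^2)
= sqrt(33.64 + 6.76)
= 6.3561
min_dist = center_dist - radius = 6.3561 - 1.1 = 5.2561 m


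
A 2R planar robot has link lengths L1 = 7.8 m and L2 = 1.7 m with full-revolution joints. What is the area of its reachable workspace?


r_max = L1 + L2 = 9.5 m
r_min = |L1 - L2| = 6.1 m
Area = pi*(r_max^2 - r_min^2)
= pi*(90.25 - 37.21)
= pi * 53.04
= 166.6301 m^2


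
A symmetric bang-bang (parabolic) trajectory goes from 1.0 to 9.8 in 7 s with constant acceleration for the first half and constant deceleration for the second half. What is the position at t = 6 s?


Symmetric rest-to-rest: each phase covers (pf-p0)/2 in time T/2. 0.5*a*(T/2)^2 = (pf-p0)/2 => a = 4*(pf-p0)/T^2
a = 4*(9.8-1.0)/7^2 = 0.7184
t = 6 is in the deceleration phase (t > T/2).
p = pf - 0.5*a*(T-t)^2 = 9.8 - 0.5*0.7184*1^2
= 9.4408


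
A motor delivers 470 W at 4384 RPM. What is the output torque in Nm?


omega = 4384 * 2*pi/60 = 459.0914 rad/s
tau = P / omega = 470 / 459.0914
= 1.0238 Nm


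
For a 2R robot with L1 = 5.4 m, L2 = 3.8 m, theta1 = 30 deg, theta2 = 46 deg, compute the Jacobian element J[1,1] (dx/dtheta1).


J[1,1] = -L1*sin(t1) - L2*sin(t1+t2)
= -5.4*sin(30) - 3.8*sin(76)
= -6.3871


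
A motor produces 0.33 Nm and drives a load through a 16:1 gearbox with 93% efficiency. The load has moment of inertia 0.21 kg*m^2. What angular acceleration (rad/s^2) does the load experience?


tau_out = tau_motor * N * eta
= 0.33 * 16 * 0.93 = 4.9104 Nm
alpha = tau_out / I = 4.9104 / 0.21
= 23.3829 rad/s^2


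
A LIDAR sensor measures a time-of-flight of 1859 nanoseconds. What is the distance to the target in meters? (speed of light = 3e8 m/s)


tof = 1859 ns = 1.859e-06 s
dist = c * tof / 2
= 3e8 * 1.859e-06 / 2
= 278.85 m


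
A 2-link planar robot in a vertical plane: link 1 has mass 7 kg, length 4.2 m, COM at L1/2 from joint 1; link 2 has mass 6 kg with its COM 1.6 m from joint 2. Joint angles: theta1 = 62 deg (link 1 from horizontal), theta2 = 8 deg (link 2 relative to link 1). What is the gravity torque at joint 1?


Horizontal distance from joint 1 to link-1 COM:
  x_c1 = (L1/2)*cos(t1) = 2.1 * 0.4695 = 0.9859 m
Horizontal distance from joint 1 to link-2 COM:
  x_c2 = L1*cos(t1) + Lc2*cos(t1+t2)
       = 4.2*0.4695 + 1.6*0.342 = 2.519 m
tau1 = m1*g*x_c1 + m2*g*x_c2
     = 7*9.81*0.9859 + 6*9.81*2.519
     = 67.7011 + 148.2691
     = 215.9702 Nm


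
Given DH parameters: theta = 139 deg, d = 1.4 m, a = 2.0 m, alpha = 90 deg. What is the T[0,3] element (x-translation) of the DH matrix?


T[0,3] = a * cos(theta)
= 2.0 * cos(139 deg)
= 2.0 * -0.7547
= -1.5094


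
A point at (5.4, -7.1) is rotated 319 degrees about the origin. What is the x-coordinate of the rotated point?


x' = x*cos(theta) - y*sin(theta)
cos(319 deg) = 0.7547, sin(319 deg) = -0.6561
x' = 5.4 * 0.7547 - -7.1 * -0.6561
= 4.0754 - 4.658
= -0.5826


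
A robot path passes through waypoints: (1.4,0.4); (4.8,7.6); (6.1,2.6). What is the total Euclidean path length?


Segment lengths:
  seg1 = sqrt((3.4)^2 + (7.2)^2) = 7.9624
  seg2 = sqrt((1.3)^2 + (-5.0)^2) = 5.1662
Total = 13.1286


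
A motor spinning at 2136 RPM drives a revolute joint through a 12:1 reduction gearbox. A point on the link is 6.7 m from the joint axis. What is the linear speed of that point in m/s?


omega_motor = 2136 * 2*pi/60 = 223.6814 rad/s
omega_joint = omega_motor / 12 = 18.6401 rad/s
v = omega_joint * r = 18.6401 * 6.7
= 124.8888 m/s


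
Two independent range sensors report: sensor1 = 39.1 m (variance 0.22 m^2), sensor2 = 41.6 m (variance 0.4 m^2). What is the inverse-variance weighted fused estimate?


w1 = (1/var1) / (1/var1 + 1/var2)
   = 4.5455 / (4.5455 + 2.5) = 0.6452
w2 = 1 - w1 = 0.3548
fused = w1*s1 + w2*s2 = 25.2258 + 14.7613
= 39.9871 m


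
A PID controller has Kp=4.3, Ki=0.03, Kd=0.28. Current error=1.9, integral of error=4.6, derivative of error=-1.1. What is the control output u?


u = Kp*e + Ki*int(e) + Kd*de/dt
= 4.3*1.9 + 0.03*4.6 + 0.28*(-1.1)
= 8.17 + 0.138 + -0.308
= 8.0


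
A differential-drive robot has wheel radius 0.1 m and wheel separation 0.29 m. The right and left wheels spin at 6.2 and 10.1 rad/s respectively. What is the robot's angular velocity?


vR = r*wR = 0.1*6.2 = 0.62 m/s
vL = r*wL = 0.1*10.1 = 1.01 m/s
v = (vR+vL)/2 = 0.815 m/s
omega = (vR-vL)/L = -1.3448 rad/s
angular velocity = -1.3448 rad/s


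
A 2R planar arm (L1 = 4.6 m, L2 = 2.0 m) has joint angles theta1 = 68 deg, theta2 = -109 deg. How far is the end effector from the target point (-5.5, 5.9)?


End effector via forward kinematics:
x = L1*cos(t1) + L2*cos(t1+t2) = 3.2326
y = L1*sin(t1) + L2*sin(t1+t2) = 2.9529
Distance to target:
d = sqrt((-5.5 - 3.2326)^2 + (5.9 - 2.9529)^2)
= sqrt(76.2585 + 8.6852)
= 9.2165 m


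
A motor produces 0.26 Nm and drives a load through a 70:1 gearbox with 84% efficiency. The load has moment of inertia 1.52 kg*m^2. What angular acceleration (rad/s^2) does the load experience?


tau_out = tau_motor * N * eta
= 0.26 * 70 * 0.84 = 15.288 Nm
alpha = tau_out / I = 15.288 / 1.52
= 10.0579 rad/s^2


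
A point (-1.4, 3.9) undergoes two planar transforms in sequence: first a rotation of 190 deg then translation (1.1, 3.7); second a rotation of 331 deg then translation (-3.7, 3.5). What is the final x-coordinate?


After transform 1:
x1 = cos(190)*-1.4 - sin(190)*3.9 + 1.1 = 3.156
y1 = sin(190)*-1.4 + cos(190)*3.9 + 3.7 = 0.1024
After transform 2:
x2 = cos(331)*3.156 - sin(331)*0.1024 + -3.7
= -0.8901


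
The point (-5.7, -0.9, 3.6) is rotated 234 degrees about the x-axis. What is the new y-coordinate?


Rotation about x-axis: y' = y*cos(theta) - z*sin(theta)
= -0.9 * -0.5878 - 3.6 * -0.809
= 3.4415


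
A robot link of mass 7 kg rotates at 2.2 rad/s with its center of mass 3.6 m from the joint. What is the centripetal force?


F = m * omega^2 * r
= 7 * 2.2^2 * 3.6
= 7 * 4.84 * 3.6
= 121.968 N


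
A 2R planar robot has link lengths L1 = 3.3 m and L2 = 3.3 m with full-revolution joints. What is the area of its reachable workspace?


r_max = L1 + L2 = 6.6 m
r_min = |L1 - L2| = 0.0 m
Area = pi*(r_max^2 - r_min^2)
= pi*(43.56 - 0.0)
= pi * 43.56
= 136.8478 m^2


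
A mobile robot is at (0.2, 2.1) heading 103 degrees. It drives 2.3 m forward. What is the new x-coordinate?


x_new = x0 + d*cos(theta)
= 0.2 + 2.3*cos(103)
= 0.2 + -0.5174
= -0.3174


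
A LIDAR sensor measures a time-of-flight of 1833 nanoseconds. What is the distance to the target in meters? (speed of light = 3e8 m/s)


tof = 1833 ns = 1.833e-06 s
dist = c * tof / 2
= 3e8 * 1.833e-06 / 2
= 274.95 m


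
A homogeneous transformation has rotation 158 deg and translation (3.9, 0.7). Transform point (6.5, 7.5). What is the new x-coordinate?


x' = cos(theta)*px - sin(theta)*py + tx
= -0.9272*6.5 - 0.3746*7.5 + 3.9
= -4.9362


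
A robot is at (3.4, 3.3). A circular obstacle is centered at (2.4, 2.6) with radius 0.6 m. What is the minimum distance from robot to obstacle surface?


center_dist = sqrt((3.4-2.4)^2 + (3.3-2.6)^2)
= sqrt(1.0 + 0.49)
= 1.2207
min_dist = center_dist - radius = 1.2207 - 0.6 = 0.6207 m


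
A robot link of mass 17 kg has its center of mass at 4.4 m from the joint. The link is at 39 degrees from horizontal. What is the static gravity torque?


tau = m*g*L*cos(angle)
= 17 * 9.81 * 4.4 * cos(39 deg)
= 17 * 9.81 * 4.4 * 0.7771
= 570.2604 Nm


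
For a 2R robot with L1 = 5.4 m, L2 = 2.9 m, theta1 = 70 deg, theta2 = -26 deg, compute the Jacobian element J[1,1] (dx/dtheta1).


J[1,1] = -L1*sin(t1) - L2*sin(t1+t2)
= -5.4*sin(70) - 2.9*sin(44)
= -7.0888


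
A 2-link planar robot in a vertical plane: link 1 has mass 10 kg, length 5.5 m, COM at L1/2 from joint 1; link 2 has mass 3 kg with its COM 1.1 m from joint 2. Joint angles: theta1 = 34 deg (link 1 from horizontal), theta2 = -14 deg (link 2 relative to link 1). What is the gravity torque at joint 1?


Horizontal distance from joint 1 to link-1 COM:
  x_c1 = (L1/2)*cos(t1) = 2.75 * 0.829 = 2.2799 m
Horizontal distance from joint 1 to link-2 COM:
  x_c2 = L1*cos(t1) + Lc2*cos(t1+t2)
       = 5.5*0.829 + 1.1*0.9397 = 5.5934 m
tau1 = m1*g*x_c1 + m2*g*x_c2
     = 10*9.81*2.2799 + 3*9.81*5.5934
     = 223.6536 + 164.6128
     = 388.2664 Nm


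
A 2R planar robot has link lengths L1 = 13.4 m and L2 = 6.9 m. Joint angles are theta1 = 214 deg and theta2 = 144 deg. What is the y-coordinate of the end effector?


Convert angles to radians: theta1 = 3.735, theta2 = 2.5133
y = L1*sin(theta1) + L2*sin(theta1+theta2)
y = -7.4932 + -0.2408
y = -7.734


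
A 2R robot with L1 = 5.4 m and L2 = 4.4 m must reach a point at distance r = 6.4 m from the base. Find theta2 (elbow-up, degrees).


cos(theta2) = (r^2 - L1^2 - L2^2) / (2*L1*L2)
cos(theta2) = (40.96 - 29.16 - 19.36) / 47.52
cos(theta2) = -0.159091
theta2 = 99.1541 degrees


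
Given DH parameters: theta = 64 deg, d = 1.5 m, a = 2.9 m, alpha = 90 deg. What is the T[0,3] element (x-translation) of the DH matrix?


T[0,3] = a * cos(theta)
= 2.9 * cos(64 deg)
= 2.9 * 0.4384
= 1.2713


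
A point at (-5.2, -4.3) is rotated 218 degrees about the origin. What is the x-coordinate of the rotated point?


x' = x*cos(theta) - y*sin(theta)
cos(218 deg) = -0.788, sin(218 deg) = -0.6157
x' = -5.2 * -0.788 - -4.3 * -0.6157
= 4.0977 - 2.6473
= 1.4503


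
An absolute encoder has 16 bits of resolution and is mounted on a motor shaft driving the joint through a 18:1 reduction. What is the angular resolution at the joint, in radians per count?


counts = 2^16 = 65536
effective counts at joint = 65536 * 18 = 1179648
resolution = 2*pi / 1179648
= 5.3263e-06 rad/count


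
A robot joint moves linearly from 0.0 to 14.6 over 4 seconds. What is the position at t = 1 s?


s = t/T = 1/4 = 0.25
p(t) = p0 + (pf-p0)*s
= 0.0 + (14.6 - 0.0) * 0.25
= 3.65
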